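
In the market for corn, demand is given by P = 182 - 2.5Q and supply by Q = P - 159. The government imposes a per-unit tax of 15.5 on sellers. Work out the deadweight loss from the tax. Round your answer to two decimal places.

Rewriting supply in inverse form: P = 159 + Q.
Pre-tax equilibrium: 182 - 2.5Q = 159 + Q gives Q* = 6.5714, P* = 165.5714.
With the tax, sellers need 15.5 more per unit: 182 - 2.5Q = 159 + Q + 15.5, so Q_t = 2.1429. Buyers pay P_b = 176.6429; sellers receive P_s = P_b - 15.5 = 161.1429.
Deadweight loss is the triangle between the curves from Q_t to Q*: (1/2)(6.5714 - 2.1429)(15.5) = 34.3214.

34.32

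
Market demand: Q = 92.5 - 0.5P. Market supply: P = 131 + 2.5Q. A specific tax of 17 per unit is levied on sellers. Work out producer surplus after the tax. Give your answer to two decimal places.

84.51

Rewriting demand in inverse form: P = 185 - 2Q.
Without the tax, 185 - 2Q = 131 + 2.5Q so Q* = 12 and P* = 161.
With the tax, sellers need 17 more per unit: 185 - 2Q = 131 + 2.5Q + 17, so Q_t = 8.2222. Buyers pay P_b = 168.5556; sellers receive P_s = P_b - 17 = 151.5556.
PS = (1/2)(Q_t)(P_s - 131) = (1/2)(8.2222)(20.5556) = 84.5062.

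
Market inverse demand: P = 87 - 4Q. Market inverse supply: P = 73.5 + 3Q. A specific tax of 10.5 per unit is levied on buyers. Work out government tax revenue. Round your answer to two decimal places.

Pre-tax equilibrium: 87 - 4Q = 73.5 + 3Q gives Q* = 1.9286, P* = 79.2857.
With the tax, buyers' net willingness to pay falls by 10.5: (87 - 10.5) - 4Q = 73.5 + 3Q, so Q_t = 0.4286. Buyers pay P_b = 85.2857; sellers receive P_s = P_b - 10.5 = 74.7857.
Revenue is the tax times quantity traded: 10.5 x 0.4286 = 4.5.

4.50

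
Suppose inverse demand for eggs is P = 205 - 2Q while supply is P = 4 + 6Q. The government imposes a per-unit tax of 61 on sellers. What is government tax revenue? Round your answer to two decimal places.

1067.50

Without the tax, 205 - 2Q = 4 + 6Q so Q* = 25.125 and P* = 154.75.
A tax on sellers shifts supply up by 61: 205 - 2Q = 4 + 6Q + 61, so Q_t = 17.5. Buyers pay P_b = 170; sellers receive P_s = P_b - 61 = 109.
Revenue is the tax times quantity traded: 61 x 17.5 = 1067.5.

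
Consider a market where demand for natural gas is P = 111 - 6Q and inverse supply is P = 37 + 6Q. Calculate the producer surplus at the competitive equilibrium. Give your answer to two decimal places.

Setting demand equal to supply, 74 = 12Q, so Q* = 6.1667 and P* = 74.
PS is the area between P* and the supply curve from 0 to Q*: (1/2)(6.1667)(37) = 114.0833.

114.08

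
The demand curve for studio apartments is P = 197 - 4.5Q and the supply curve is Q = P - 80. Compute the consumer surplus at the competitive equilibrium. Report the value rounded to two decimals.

1018.19

Rewriting supply in inverse form: P = 80 + Q.
Setting demand equal to supply, 117 = 5.5Q, so Q* = 21.2727 and P* = 101.2727.
CS is the area between the demand curve and P* from 0 to Q*: (1/2)(21.2727)(95.7273) = 1018.1901.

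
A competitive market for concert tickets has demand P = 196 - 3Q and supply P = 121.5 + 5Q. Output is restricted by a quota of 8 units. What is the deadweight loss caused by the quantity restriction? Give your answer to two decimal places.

6.89

Unrestricted equilibrium: Q* = (196 - 121.5)/(3 + 5) = 9.3125.
At Q = 8 the demand price is 196 - 3(8) = 172 and the supply price is 121.5 + 5(8) = 161.5.
Deadweight loss is the triangle between the curves from 8 to 9.3125: (1/2)(172 - 161.5)(9.3125 - 8) = 6.8906.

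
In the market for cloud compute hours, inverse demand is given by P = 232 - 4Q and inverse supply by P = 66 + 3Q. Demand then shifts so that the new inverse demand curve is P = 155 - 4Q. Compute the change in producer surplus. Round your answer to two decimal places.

-601.07

Initial equilibrium: Q_0 = 23.7143, P_0 = 137.1429; CS_0 = (1/2)(23.7143)(94.8571) = 1124.7347, PS_0 = (1/2)(23.7143)(71.1429) = 843.551.
New equilibrium: 155 - 4Q = 66 + 3Q gives Q_1 = 12.7143, P_1 = 104.1429; CS_1 = 323.3061, PS_1 = 242.4796.
Change in producer surplus = 242.4796 - 843.551 = -601.0714.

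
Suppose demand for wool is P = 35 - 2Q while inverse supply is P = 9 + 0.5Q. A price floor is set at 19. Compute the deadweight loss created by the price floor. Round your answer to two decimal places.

Free-market equilibrium: 35 - 2Q = 9 + 0.5Q gives Q* = 10.4, P* = 14.2.
At the floor price 19, quantity demanded is (35 - 19)/2 = 8; demand is the short side, so Q = 8 trades at P = 19.
The lost-trades triangle has base Q* - 8 = 2.4 and height equal to the gap between the curves at Q = 8, which is 19 - 13 = 6. DWL = (1/2)(2.4)(6) = 7.2.

7.20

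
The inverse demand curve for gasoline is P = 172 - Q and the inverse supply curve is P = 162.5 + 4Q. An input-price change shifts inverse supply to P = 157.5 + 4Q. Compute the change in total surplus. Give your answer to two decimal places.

12.00

Initial equilibrium: Q_0 = 1.9, P_0 = 170.1; CS_0 = (1/2)(1.9)(1.9) = 1.805, PS_0 = (1/2)(1.9)(7.6) = 7.22.
New equilibrium: 172 - Q = 157.5 + 4Q gives Q_1 = 2.9, P_1 = 169.1; CS_1 = 4.205, PS_1 = 16.82.
Change in total surplus = (4.205 + 16.82) - (1.805 + 7.22) = 12.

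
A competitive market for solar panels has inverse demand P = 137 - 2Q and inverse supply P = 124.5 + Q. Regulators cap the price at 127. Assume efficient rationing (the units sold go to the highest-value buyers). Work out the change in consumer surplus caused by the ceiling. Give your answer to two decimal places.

Without the control, 137 - 2Q = 124.5 + Q so Q* = 4.1667 and P* = 128.6667.
At P = 127, sellers supply (127 - 124.5)/1 = 2.5 while buyers want more, so the quantity traded is 2.5 at price 127.
CS goes from (1/2)(4.1667)(8.3333) = 17.3611 to 18.75 (computed as (137 - 127)(2.5) - (1/2)(2)(2.5)^2), a change of 1.3889.

1.39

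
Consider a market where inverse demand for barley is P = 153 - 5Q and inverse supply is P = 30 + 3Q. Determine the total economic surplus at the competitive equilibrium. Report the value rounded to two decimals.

945.56

Set 153 - 5Q = 30 + 3Q, which gives 123 = 8Q, so Q* = 15.375 and P* = 153 - 5(15.375) = 76.125.
CS = (1/2)(15.375)(76.875) = 590.9766 and PS = (1/2)(15.375)(46.125) = 354.5859, so total surplus = 945.5625.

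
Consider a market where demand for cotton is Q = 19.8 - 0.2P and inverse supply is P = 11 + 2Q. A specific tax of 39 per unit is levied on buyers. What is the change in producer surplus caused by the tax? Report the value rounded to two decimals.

-109.04

Rewriting demand in inverse form: P = 99 - 5Q.
Pre-tax equilibrium: 99 - 5Q = 11 + 2Q gives Q* = 12.5714, P* = 36.1429.
A tax on buyers shifts demand down by 39: (99 - 39) - 5Q = 11 + 2Q, so Q_t = 7. Buyers pay P_b = 64; sellers receive P_s = P_b - 39 = 25.
PS falls from (1/2)(12.5714)(25.1429) = 158.0408 to (1/2)(7)(14) = 49, a change of -109.0408.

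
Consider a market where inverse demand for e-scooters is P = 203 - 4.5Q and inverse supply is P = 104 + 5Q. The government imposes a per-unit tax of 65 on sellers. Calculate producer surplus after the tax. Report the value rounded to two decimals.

Pre-tax equilibrium: 203 - 4.5Q = 104 + 5Q gives Q* = 10.4211, P* = 156.1053.
With the tax, sellers need 65 more per unit: 203 - 4.5Q = 104 + 5Q + 65, so Q_t = 3.5789. Buyers pay P_b = 186.8947; sellers receive P_s = P_b - 65 = 121.8947.
Producer surplus is the triangle above supply below P_s: (1/2)(3.5789)(121.8947 - 104) = 32.0222.

32.02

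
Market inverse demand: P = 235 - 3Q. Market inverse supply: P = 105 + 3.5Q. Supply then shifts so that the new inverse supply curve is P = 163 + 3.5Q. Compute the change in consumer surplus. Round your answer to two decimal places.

-415.95

Initial equilibrium: Q_0 = 20, P_0 = 175; CS_0 = (1/2)(20)(60) = 600, PS_0 = (1/2)(20)(70) = 700.
New equilibrium: 235 - 3Q = 163 + 3.5Q gives Q_1 = 11.0769, P_1 = 201.7692; CS_1 = 184.0473, PS_1 = 214.7219.
Change in consumer surplus = 184.0473 - 600 = -415.9527.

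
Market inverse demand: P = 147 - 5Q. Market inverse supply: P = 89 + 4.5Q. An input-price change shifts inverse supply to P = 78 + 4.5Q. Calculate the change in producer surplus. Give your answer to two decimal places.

34.83

Initial equilibrium: Q_0 = 6.1053, P_0 = 116.4737; CS_0 = (1/2)(6.1053)(30.5263) = 93.1856, PS_0 = (1/2)(6.1053)(27.4737) = 83.867.
New equilibrium: 147 - 5Q = 78 + 4.5Q gives Q_1 = 7.2632, P_1 = 110.6842; CS_1 = 131.8837, PS_1 = 118.6953.
Change in producer surplus = 118.6953 - 83.867 = 34.8283.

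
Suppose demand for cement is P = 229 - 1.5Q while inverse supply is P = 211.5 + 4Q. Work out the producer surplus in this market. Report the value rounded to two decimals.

Set 229 - 1.5Q = 211.5 + 4Q, which gives 17.5 = 5.5Q, so Q* = 3.1818 and P* = 229 - 1.5(3.1818) = 224.2273.
PS is the area between P* and the supply curve from 0 to Q*: (1/2)(3.1818)(12.7273) = 20.2479.

20.25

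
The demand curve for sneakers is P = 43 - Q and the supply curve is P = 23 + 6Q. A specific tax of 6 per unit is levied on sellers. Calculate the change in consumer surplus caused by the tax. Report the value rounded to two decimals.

Pre-tax equilibrium: 43 - Q = 23 + 6Q gives Q* = 2.8571, P* = 40.1429.
With the tax, sellers need 6 more per unit: 43 - Q = 23 + 6Q + 6, so Q_t = 2. Buyers pay P_b = 41; sellers receive P_s = P_b - 6 = 35.
CS falls from (1/2)(2.8571)(2.8571) = 4.0816 to (1/2)(2)(2) = 2, a change of -2.0816.

-2.08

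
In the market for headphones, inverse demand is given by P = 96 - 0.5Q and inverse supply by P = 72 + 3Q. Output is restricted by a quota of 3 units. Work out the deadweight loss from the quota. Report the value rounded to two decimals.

26.04

Unrestricted equilibrium: Q* = (96 - 72)/(0.5 + 3) = 6.8571.
At Q = 3 the demand price is 96 - 0.5(3) = 94.5 and the supply price is 72 + 3(3) = 81.
DWL = (1/2)(gap between curves at 3) x (Q* - 3) = (1/2)(13.5)(3.8571) = 26.0357.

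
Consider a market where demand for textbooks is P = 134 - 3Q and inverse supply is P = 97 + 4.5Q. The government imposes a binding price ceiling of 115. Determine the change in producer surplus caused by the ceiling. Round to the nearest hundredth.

Free-market equilibrium: 134 - 3Q = 97 + 4.5Q gives Q* = 4.9333, P* = 119.2.
At the ceiling price 115, quantity supplied is (115 - 97)/4.5 = 4; supply is the short side, so Q = 4 trades at P = 115.
PS goes from (1/2)(4.9333)(22.2) = 54.76 to 36 (computed as (115 - 97)(4) - (1/2)(4.5)(4)^2), a change of -18.76.

-18.76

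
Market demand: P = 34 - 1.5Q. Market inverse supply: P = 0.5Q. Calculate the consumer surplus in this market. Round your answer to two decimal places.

216.75

Set 34 - 1.5Q = 0.5Q, which gives 34 = 2Q, so Q* = 17 and P* = 34 - 1.5(17) = 8.5.
Consumer surplus is the triangle under demand above P*: (1/2)(17)(34 - 8.5) = (1/2)(17)(25.5) = 216.75.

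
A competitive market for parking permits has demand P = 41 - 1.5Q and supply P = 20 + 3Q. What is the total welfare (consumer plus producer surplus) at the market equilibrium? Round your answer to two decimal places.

49.00

Equilibrium: 41 - 1.5Q = 20 + 3Q, so Q* = 4.6667 and P* = 34.
Total surplus is the full triangle between the curves from 0 to Q*: (1/2)(4.6667)(41 - 20) = 49.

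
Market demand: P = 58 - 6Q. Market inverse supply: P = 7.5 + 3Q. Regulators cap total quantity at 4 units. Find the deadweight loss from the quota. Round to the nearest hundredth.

Without the quota, 58 - 6Q = 7.5 + 3Q gives Q* = 5.6111.
At Q = 4 the demand price is 58 - 6(4) = 34 and the supply price is 7.5 + 3(4) = 19.5.
DWL = (1/2)(gap between curves at 4) x (Q* - 4) = (1/2)(14.5)(1.6111) = 11.6806.

11.68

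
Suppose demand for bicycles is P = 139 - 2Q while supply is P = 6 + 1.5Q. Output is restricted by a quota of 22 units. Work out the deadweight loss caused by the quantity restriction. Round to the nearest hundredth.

Without the quota, 139 - 2Q = 6 + 1.5Q gives Q* = 38.
At Q = 22 the demand price is 139 - 2(22) = 95 and the supply price is 6 + 1.5(22) = 39.
Deadweight loss is the triangle between the curves from 22 to 38: (1/2)(95 - 39)(38 - 22) = 448.

448.00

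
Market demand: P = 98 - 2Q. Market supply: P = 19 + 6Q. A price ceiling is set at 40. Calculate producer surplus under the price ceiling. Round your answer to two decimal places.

Without the control, 98 - 2Q = 19 + 6Q so Q* = 9.875 and P* = 78.25.
At P = 40, sellers supply (40 - 19)/6 = 3.5 while buyers want more, so the quantity traded is 3.5 at price 40.
PS is the triangle above supply below 40: (1/2)(3.5)(40 - 19) = 36.75.

36.75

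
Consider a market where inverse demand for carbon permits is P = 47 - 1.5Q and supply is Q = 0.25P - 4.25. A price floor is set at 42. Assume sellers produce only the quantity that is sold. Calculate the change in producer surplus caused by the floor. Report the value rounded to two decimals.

Rewriting supply in inverse form: P = 17 + 4Q.
Without the control, 47 - 1.5Q = 17 + 4Q so Q* = 5.4545 and P* = 38.8182.
At the floor price 42, quantity demanded is (47 - 42)/1.5 = 3.3333; demand is the short side, so Q = 3.3333 trades at P = 42.
PS goes from (1/2)(5.4545)(21.8182) = 59.5041 to 61.1111 (computed as (42 - 17)(3.3333) - (1/2)(4)(3.3333)^2), a change of 1.607.

1.61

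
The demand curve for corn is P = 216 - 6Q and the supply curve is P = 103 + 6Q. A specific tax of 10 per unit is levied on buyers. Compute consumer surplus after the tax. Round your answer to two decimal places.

Pre-tax equilibrium: 216 - 6Q = 103 + 6Q gives Q* = 9.4167, P* = 159.5.
With the tax, buyers' net willingness to pay falls by 10: (216 - 10) - 6Q = 103 + 6Q, so Q_t = 8.5833. Buyers pay P_b = 164.5; sellers receive P_s = P_b - 10 = 154.5.
Consumer surplus is the triangle under demand above P_b: (1/2)(8.5833)(216 - 164.5) = 221.0208.

221.02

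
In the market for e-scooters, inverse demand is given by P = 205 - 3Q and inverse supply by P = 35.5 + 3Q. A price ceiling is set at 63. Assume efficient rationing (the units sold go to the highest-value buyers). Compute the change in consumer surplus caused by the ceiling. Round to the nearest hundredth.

-21.47

Without the control, 205 - 3Q = 35.5 + 3Q so Q* = 28.25 and P* = 120.25.
At P = 63, sellers supply (63 - 35.5)/3 = 9.1667 while buyers want more, so the quantity traded is 9.1667 at price 63.
CS goes from (1/2)(28.25)(84.75) = 1197.0938 to 1175.625 (computed as (205 - 63)(9.1667) - (1/2)(3)(9.1667)^2), a change of -21.4688.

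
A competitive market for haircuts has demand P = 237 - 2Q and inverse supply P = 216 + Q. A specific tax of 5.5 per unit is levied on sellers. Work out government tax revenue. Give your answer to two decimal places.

28.42

Pre-tax equilibrium: 237 - 2Q = 216 + Q gives Q* = 7, P* = 223.
With the tax, sellers need 5.5 more per unit: 237 - 2Q = 216 + Q + 5.5, so Q_t = 5.1667. Buyers pay P_b = 226.6667; sellers receive P_s = P_b - 5.5 = 221.1667.
Revenue is the tax times quantity traded: 5.5 x 5.1667 = 28.4167.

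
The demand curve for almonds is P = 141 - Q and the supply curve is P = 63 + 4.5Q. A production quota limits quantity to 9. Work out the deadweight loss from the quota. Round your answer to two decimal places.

73.84

Unrestricted equilibrium: Q* = (141 - 63)/(1 + 4.5) = 14.1818.
At Q = 9 the demand price is 141 - (9) = 132 and the supply price is 63 + 4.5(9) = 103.5.
Deadweight loss is the triangle between the curves from 9 to 14.1818: (1/2)(132 - 103.5)(14.1818 - 9) = 73.8409.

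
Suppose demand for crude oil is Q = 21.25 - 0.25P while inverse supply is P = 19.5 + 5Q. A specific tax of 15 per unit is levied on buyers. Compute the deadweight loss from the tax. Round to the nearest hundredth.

12.50

Rewriting demand in inverse form: P = 85 - 4Q.
Pre-tax equilibrium: 85 - 4Q = 19.5 + 5Q gives Q* = 7.2778, P* = 55.8889.
A tax on buyers shifts demand down by 15: (85 - 15) - 4Q = 19.5 + 5Q, so Q_t = 5.6111. Buyers pay P_b = 62.5556; sellers receive P_s = P_b - 15 = 47.5556.
Deadweight loss is the triangle between the curves from Q_t to Q*: (1/2)(7.2778 - 5.6111)(15) = 12.5.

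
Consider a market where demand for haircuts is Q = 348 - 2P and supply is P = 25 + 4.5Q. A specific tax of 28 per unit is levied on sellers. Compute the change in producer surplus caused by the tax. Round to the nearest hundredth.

-680.40

Rewriting demand in inverse form: P = 174 - 0.5Q.
Pre-tax equilibrium: 174 - 0.5Q = 25 + 4.5Q gives Q* = 29.8, P* = 159.1.
With the tax, sellers need 28 more per unit: 174 - 0.5Q = 25 + 4.5Q + 28, so Q_t = 24.2. Buyers pay P_b = 161.9; sellers receive P_s = P_b - 28 = 133.9.
Producers lose the trapezoid between P_s and P* out to Q_t plus the triangle from Q_t to Q*: change in PS = 1317.69 - 1998.09 = -680.4.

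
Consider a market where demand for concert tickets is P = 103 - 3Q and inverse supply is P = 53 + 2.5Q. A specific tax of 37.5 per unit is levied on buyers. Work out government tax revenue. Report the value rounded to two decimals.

85.23

Without the tax, 103 - 3Q = 53 + 2.5Q so Q* = 9.0909 and P* = 75.7273.
A tax on buyers shifts demand down by 37.5: (103 - 37.5) - 3Q = 53 + 2.5Q, so Q_t = 2.2727. Buyers pay P_b = 96.1818; sellers receive P_s = P_b - 37.5 = 58.6818.
Tax revenue = t x Q_t = 37.5 x 2.2727 = 85.2273.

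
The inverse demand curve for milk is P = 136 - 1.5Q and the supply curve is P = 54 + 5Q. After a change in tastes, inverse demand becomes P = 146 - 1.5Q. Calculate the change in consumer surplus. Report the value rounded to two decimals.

30.89

Initial equilibrium: Q_0 = 12.6154, P_0 = 117.0769; CS_0 = (1/2)(12.6154)(18.9231) = 119.3609, PS_0 = (1/2)(12.6154)(63.0769) = 397.8698.
New equilibrium: 146 - 1.5Q = 54 + 5Q gives Q_1 = 14.1538, P_1 = 124.7692; CS_1 = 150.2485, PS_1 = 500.8284.
Change in consumer surplus = 150.2485 - 119.3609 = 30.8876.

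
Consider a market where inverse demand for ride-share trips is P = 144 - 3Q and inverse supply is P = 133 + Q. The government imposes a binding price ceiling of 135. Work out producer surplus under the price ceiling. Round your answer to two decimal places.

2.00

Without the control, 144 - 3Q = 133 + Q so Q* = 2.75 and P* = 135.75.
At P = 135, sellers supply (135 - 133)/1 = 2 while buyers want more, so the quantity traded is 2 at price 135.
PS is the triangle above supply below 135: (1/2)(2)(135 - 133) = 2.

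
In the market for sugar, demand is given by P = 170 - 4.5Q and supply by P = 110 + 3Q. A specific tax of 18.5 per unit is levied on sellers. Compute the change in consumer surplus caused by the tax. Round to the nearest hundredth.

Without the tax, 170 - 4.5Q = 110 + 3Q so Q* = 8 and P* = 134.
With the tax, sellers need 18.5 more per unit: 170 - 4.5Q = 110 + 3Q + 18.5, so Q_t = 5.5333. Buyers pay P_b = 145.1; sellers receive P_s = P_b - 18.5 = 126.6.
CS falls from (1/2)(8)(36) = 144 to (1/2)(5.5333)(24.9) = 68.89, a change of -75.11.

-75.11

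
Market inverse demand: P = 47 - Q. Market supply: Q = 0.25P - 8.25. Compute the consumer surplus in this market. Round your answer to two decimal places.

3.92

Rewriting supply in inverse form: P = 33 + 4Q.
Equilibrium: 47 - Q = 33 + 4Q, so Q* = 2.8 and P* = 44.2.
The demand choke price is 47, so CS = (1/2)(Q*)(47 - P*) = (1/2)(2.8)(2.8) = 3.92.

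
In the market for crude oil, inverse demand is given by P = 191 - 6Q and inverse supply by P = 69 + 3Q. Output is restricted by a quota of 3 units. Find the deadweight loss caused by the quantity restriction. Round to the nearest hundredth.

Without the quota, 191 - 6Q = 69 + 3Q gives Q* = 13.5556.
At Q = 3 the demand price is 191 - 6(3) = 173 and the supply price is 69 + 3(3) = 78.
DWL = (1/2)(gap between curves at 3) x (Q* - 3) = (1/2)(95)(10.5556) = 501.3889.

501.39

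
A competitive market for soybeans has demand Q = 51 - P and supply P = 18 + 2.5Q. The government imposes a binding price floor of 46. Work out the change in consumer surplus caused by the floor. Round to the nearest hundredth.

Rewriting demand in inverse form: P = 51 - Q.
Without the control, 51 - Q = 18 + 2.5Q so Q* = 9.4286 and P* = 41.5714.
At the floor price 46, quantity demanded is (51 - 46)/1 = 5; demand is the short side, so Q = 5 trades at P = 46.
CS goes from (1/2)(9.4286)(9.4286) = 44.449 to 12.5 (computed as (51 - 46)(5) - (1/2)(1)(5)^2), a change of -31.949.

-31.95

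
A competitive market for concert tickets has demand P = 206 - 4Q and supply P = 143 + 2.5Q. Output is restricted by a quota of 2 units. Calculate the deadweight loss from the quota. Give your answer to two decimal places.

Without the quota, 206 - 4Q = 143 + 2.5Q gives Q* = 9.6923.
At Q = 2 the demand price is 206 - 4(2) = 198 and the supply price is 143 + 2.5(2) = 148.
Deadweight loss is the triangle between the curves from 2 to 9.6923: (1/2)(198 - 148)(9.6923 - 2) = 192.3077.

192.31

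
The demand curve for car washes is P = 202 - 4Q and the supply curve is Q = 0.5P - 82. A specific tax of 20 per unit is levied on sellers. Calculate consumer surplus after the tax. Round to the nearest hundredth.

Rewriting supply in inverse form: P = 164 + 2Q.
Without the tax, 202 - 4Q = 164 + 2Q so Q* = 6.3333 and P* = 176.6667.
A tax on sellers shifts supply up by 20: 202 - 4Q = 164 + 2Q + 20, so Q_t = 3. Buyers pay P_b = 190; sellers receive P_s = P_b - 20 = 170.
Consumer surplus is the triangle under demand above P_b: (1/2)(3)(202 - 190) = 18.

18.00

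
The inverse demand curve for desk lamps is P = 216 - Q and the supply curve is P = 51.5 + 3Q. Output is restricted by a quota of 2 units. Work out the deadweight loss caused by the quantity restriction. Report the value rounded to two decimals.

Unrestricted equilibrium: Q* = (216 - 51.5)/(1 + 3) = 41.125.
At Q = 2 the demand price is 216 - (2) = 214 and the supply price is 51.5 + 3(2) = 57.5.
Deadweight loss is the triangle between the curves from 2 to 41.125: (1/2)(214 - 57.5)(41.125 - 2) = 3061.5312.

3061.53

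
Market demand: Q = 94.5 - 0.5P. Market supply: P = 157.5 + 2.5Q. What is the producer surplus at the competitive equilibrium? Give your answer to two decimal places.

Rewriting demand in inverse form: P = 189 - 2Q.
Setting demand equal to supply, 31.5 = 4.5Q, so Q* = 7 and P* = 175.
PS is the area between P* and the supply curve from 0 to Q*: (1/2)(7)(17.5) = 61.25.

61.25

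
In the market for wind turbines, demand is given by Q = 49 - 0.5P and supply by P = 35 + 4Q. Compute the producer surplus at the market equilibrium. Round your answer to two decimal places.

220.50

Rewriting demand in inverse form: P = 98 - 2Q.
Equilibrium: 98 - 2Q = 35 + 4Q, so Q* = 10.5 and P* = 77.
Producer surplus is the triangle above supply below P*: (1/2)(10.5)(77 - 35) = (1/2)(10.5)(42) = 220.5.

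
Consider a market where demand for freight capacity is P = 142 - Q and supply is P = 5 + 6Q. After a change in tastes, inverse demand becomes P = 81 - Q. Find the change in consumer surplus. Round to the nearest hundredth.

Initial equilibrium: Q_0 = 19.5714, P_0 = 122.4286; CS_0 = (1/2)(19.5714)(19.5714) = 191.5204, PS_0 = (1/2)(19.5714)(117.4286) = 1149.1224.
New equilibrium: 81 - Q = 5 + 6Q gives Q_1 = 10.8571, P_1 = 70.1429; CS_1 = 58.9388, PS_1 = 353.6327.
Change in consumer surplus = 58.9388 - 191.5204 = -132.5816.

-132.58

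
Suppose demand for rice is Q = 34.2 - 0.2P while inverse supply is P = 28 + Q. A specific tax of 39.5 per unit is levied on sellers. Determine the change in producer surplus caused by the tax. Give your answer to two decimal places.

Rewriting demand in inverse form: P = 171 - 5Q.
Without the tax, 171 - 5Q = 28 + Q so Q* = 23.8333 and P* = 51.8333.
A tax on sellers shifts supply up by 39.5: 171 - 5Q = 28 + Q + 39.5, so Q_t = 17.25. Buyers pay P_b = 84.75; sellers receive P_s = P_b - 39.5 = 45.25.
PS falls from (1/2)(23.8333)(23.8333) = 284.0139 to (1/2)(17.25)(17.25) = 148.7812, a change of -135.2326.

-135.23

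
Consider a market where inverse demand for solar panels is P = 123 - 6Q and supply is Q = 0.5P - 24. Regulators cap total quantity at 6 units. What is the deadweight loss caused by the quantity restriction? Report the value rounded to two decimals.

Rewriting supply in inverse form: P = 48 + 2Q.
Without the quota, 123 - 6Q = 48 + 2Q gives Q* = 9.375.
At Q = 6 the demand price is 123 - 6(6) = 87 and the supply price is 48 + 2(6) = 60.
DWL = (1/2)(gap between curves at 6) x (Q* - 6) = (1/2)(27)(3.375) = 45.5625.

45.56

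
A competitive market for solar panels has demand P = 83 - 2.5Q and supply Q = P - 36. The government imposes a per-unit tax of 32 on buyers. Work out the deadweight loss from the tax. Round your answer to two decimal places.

Rewriting supply in inverse form: P = 36 + Q.
Without the tax, 83 - 2.5Q = 36 + Q so Q* = 13.4286 and P* = 49.4286.
With the tax, buyers' net willingness to pay falls by 32: (83 - 32) - 2.5Q = 36 + Q, so Q_t = 4.2857. Buyers pay P_b = 72.2857; sellers receive P_s = P_b - 32 = 40.2857.
The welfare triangle lost has base Q* - Q_t = 9.1429 and height t = 32, so DWL = (1/2)(9.1429)(32) = 146.2857.

146.29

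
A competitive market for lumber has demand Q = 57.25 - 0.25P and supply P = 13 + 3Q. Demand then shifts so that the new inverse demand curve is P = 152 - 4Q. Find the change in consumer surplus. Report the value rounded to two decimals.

-1115.71

Rewriting demand in inverse form: P = 229 - 4Q.
Initial equilibrium: Q_0 = 30.8571, P_0 = 105.5714; CS_0 = (1/2)(30.8571)(123.4286) = 1904.3265, PS_0 = (1/2)(30.8571)(92.5714) = 1428.2449.
New equilibrium: 152 - 4Q = 13 + 3Q gives Q_1 = 19.8571, P_1 = 72.5714; CS_1 = 788.6122, PS_1 = 591.4592.
Change in consumer surplus = 788.6122 - 1904.3265 = -1115.7143.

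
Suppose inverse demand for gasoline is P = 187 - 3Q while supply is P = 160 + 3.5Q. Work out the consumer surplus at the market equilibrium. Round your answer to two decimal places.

Setting demand equal to supply, 27 = 6.5Q, so Q* = 4.1538 and P* = 174.5385.
The demand choke price is 187, so CS = (1/2)(Q*)(187 - P*) = (1/2)(4.1538)(12.4615) = 25.8817.

25.88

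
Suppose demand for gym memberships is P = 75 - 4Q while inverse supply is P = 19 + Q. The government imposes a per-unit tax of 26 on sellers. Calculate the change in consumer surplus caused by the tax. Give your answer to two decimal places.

-178.88

Pre-tax equilibrium: 75 - 4Q = 19 + Q gives Q* = 11.2, P* = 30.2.
A tax on sellers shifts supply up by 26: 75 - 4Q = 19 + Q + 26, so Q_t = 6. Buyers pay P_b = 51; sellers receive P_s = P_b - 26 = 25.
CS falls from (1/2)(11.2)(44.8) = 250.88 to (1/2)(6)(24) = 72, a change of -178.88.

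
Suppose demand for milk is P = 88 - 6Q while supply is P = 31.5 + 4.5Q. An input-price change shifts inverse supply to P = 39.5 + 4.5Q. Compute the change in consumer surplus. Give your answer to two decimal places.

-22.86

Initial equilibrium: Q_0 = 5.381, P_0 = 55.7143; CS_0 = (1/2)(5.381)(32.2857) = 86.8639, PS_0 = (1/2)(5.381)(24.2143) = 65.148.
New equilibrium: 88 - 6Q = 39.5 + 4.5Q gives Q_1 = 4.619, P_1 = 60.2857; CS_1 = 64.0068, PS_1 = 48.0051.
Change in consumer surplus = 64.0068 - 86.8639 = -22.8571.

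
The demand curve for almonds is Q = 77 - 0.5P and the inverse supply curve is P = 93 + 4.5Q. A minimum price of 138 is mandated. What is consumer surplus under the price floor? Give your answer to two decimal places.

Rewriting demand in inverse form: P = 154 - 2Q.
Free-market equilibrium: 154 - 2Q = 93 + 4.5Q gives Q* = 9.3846, P* = 135.2308.
At the floor price 138, quantity demanded is (154 - 138)/2 = 8; demand is the short side, so Q = 8 trades at P = 138.
CS is the triangle under demand above 138: (1/2)(8)(154 - 138) = 64.

64.00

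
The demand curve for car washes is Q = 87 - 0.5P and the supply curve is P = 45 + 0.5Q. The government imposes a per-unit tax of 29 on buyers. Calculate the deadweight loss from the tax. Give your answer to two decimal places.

Rewriting demand in inverse form: P = 174 - 2Q.
Without the tax, 174 - 2Q = 45 + 0.5Q so Q* = 51.6 and P* = 70.8.
With the tax, buyers' net willingness to pay falls by 29: (174 - 29) - 2Q = 45 + 0.5Q, so Q_t = 40. Buyers pay P_b = 94; sellers receive P_s = P_b - 29 = 65.
Deadweight loss is the triangle between the curves from Q_t to Q*: (1/2)(51.6 - 40)(29) = 168.2.

168.20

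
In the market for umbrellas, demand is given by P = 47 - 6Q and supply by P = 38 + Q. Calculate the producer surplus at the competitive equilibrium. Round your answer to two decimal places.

Set 47 - 6Q = 38 + Q, which gives 9 = 7Q, so Q* = 1.2857 and P* = 47 - 6(1.2857) = 39.2857.
The supply curve's price intercept is 38, so PS = (1/2)(Q*)(P* - 38) = (1/2)(1.2857)(1.2857) = 0.8265.

0.83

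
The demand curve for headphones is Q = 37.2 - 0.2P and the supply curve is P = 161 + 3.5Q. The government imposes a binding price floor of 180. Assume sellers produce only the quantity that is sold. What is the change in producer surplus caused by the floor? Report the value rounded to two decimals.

5.14

Rewriting demand in inverse form: P = 186 - 5Q.
Free-market equilibrium: 186 - 5Q = 161 + 3.5Q gives Q* = 2.9412, P* = 171.2941.
At P = 180, buyers demand (186 - 180)/5 = 1.2 while sellers would supply more, so the quantity traded is 1.2 at price 180.
PS goes from (1/2)(2.9412)(10.2941) = 15.1384 to 20.28 (computed as (180 - 161)(1.2) - (1/2)(3.5)(1.2)^2), a change of 5.1416.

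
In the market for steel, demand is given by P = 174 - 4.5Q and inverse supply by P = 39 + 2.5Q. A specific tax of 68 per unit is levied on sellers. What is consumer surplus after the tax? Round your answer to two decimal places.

206.13

Pre-tax equilibrium: 174 - 4.5Q = 39 + 2.5Q gives Q* = 19.2857, P* = 87.2143.
A tax on sellers shifts supply up by 68: 174 - 4.5Q = 39 + 2.5Q + 68, so Q_t = 9.5714. Buyers pay P_b = 130.9286; sellers receive P_s = P_b - 68 = 62.9286.
Consumer surplus is the triangle under demand above P_b: (1/2)(9.5714)(174 - 130.9286) = 206.1276.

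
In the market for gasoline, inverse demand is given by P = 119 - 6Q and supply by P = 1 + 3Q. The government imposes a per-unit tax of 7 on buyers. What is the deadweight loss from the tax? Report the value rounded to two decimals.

Without the tax, 119 - 6Q = 1 + 3Q so Q* = 13.1111 and P* = 40.3333.
A tax on buyers shifts demand down by 7: (119 - 7) - 6Q = 1 + 3Q, so Q_t = 12.3333. Buyers pay P_b = 45; sellers receive P_s = P_b - 7 = 38.
Deadweight loss is the triangle between the curves from Q_t to Q*: (1/2)(13.1111 - 12.3333)(7) = 2.7222.

2.72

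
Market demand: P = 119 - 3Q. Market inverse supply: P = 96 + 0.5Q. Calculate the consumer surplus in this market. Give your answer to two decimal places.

64.78

Setting demand equal to supply, 23 = 3.5Q, so Q* = 6.5714 and P* = 99.2857.
Consumer surplus is the triangle under demand above P*: (1/2)(6.5714)(119 - 99.2857) = (1/2)(6.5714)(19.7143) = 64.7755.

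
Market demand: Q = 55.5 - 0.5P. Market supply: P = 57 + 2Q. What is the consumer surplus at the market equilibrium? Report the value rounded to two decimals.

182.25

Rewriting demand in inverse form: P = 111 - 2Q.
Equilibrium: 111 - 2Q = 57 + 2Q, so Q* = 13.5 and P* = 84.
CS is the area between the demand curve and P* from 0 to Q*: (1/2)(13.5)(27) = 182.25.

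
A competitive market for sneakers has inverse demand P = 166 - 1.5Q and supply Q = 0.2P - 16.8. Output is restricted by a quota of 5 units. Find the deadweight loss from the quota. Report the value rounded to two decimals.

188.48

Rewriting supply in inverse form: P = 84 + 5Q.
Without the quota, 166 - 1.5Q = 84 + 5Q gives Q* = 12.6154.
At Q = 5 the demand price is 166 - 1.5(5) = 158.5 and the supply price is 84 + 5(5) = 109.
Deadweight loss is the triangle between the curves from 5 to 12.6154: (1/2)(158.5 - 109)(12.6154 - 5) = 188.4808.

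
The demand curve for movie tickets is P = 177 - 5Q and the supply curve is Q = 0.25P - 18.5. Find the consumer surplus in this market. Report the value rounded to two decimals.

327.44

Rewriting supply in inverse form: P = 74 + 4Q.
Set 177 - 5Q = 74 + 4Q, which gives 103 = 9Q, so Q* = 11.4444 and P* = 177 - 5(11.4444) = 119.7778.
Consumer surplus is the triangle under demand above P*: (1/2)(11.4444)(177 - 119.7778) = (1/2)(11.4444)(57.2222) = 327.4383.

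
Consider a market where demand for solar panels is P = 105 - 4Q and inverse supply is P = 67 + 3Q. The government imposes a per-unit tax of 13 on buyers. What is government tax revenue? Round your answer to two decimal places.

46.43

Without the tax, 105 - 4Q = 67 + 3Q so Q* = 5.4286 and P* = 83.2857.
A tax on buyers shifts demand down by 13: (105 - 13) - 4Q = 67 + 3Q, so Q_t = 3.5714. Buyers pay P_b = 90.7143; sellers receive P_s = P_b - 13 = 77.7143.
Revenue is the tax times quantity traded: 13 x 3.5714 = 46.4286.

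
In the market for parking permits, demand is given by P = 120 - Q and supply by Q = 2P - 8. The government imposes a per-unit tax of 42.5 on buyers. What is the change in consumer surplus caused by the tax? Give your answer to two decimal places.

Rewriting supply in inverse form: P = 4 + 0.5Q.
Pre-tax equilibrium: 120 - Q = 4 + 0.5Q gives Q* = 77.3333, P* = 42.6667.
A tax on buyers shifts demand down by 42.5: (120 - 42.5) - Q = 4 + 0.5Q, so Q_t = 49. Buyers pay P_b = 71; sellers receive P_s = P_b - 42.5 = 28.5.
Consumers lose the trapezoid between P* and P_b out to Q_t plus the triangle from Q_t to Q*: change in CS = 1200.5 - 2990.2222 = -1789.7222.

-1789.72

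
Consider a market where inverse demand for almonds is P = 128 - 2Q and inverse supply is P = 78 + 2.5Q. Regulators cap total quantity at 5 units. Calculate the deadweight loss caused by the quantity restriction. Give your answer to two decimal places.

84.03

Unrestricted equilibrium: Q* = (128 - 78)/(2 + 2.5) = 11.1111.
At Q = 5 the demand price is 128 - 2(5) = 118 and the supply price is 78 + 2.5(5) = 90.5.
DWL = (1/2)(gap between curves at 5) x (Q* - 5) = (1/2)(27.5)(6.1111) = 84.0278.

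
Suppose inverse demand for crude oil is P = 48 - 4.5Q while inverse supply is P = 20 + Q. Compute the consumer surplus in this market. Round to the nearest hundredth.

Equilibrium: 48 - 4.5Q = 20 + Q, so Q* = 5.0909 and P* = 25.0909.
CS is the area between the demand curve and P* from 0 to Q*: (1/2)(5.0909)(22.9091) = 58.314.

58.31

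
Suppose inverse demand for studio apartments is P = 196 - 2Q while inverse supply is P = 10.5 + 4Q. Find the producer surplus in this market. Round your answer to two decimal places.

1911.68

Set 196 - 2Q = 10.5 + 4Q, which gives 185.5 = 6Q, so Q* = 30.9167 and P* = 196 - 2(30.9167) = 134.1667.
PS is the area between P* and the supply curve from 0 to Q*: (1/2)(30.9167)(123.6667) = 1911.6806.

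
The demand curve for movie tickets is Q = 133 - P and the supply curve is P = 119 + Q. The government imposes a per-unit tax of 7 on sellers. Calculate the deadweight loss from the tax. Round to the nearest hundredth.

12.25

Rewriting demand in inverse form: P = 133 - Q.
Pre-tax equilibrium: 133 - Q = 119 + Q gives Q* = 7, P* = 126.
A tax on sellers shifts supply up by 7: 133 - Q = 119 + Q + 7, so Q_t = 3.5. Buyers pay P_b = 129.5; sellers receive P_s = P_b - 7 = 122.5.
Deadweight loss is the triangle between the curves from Q_t to Q*: (1/2)(7 - 3.5)(7) = 12.25.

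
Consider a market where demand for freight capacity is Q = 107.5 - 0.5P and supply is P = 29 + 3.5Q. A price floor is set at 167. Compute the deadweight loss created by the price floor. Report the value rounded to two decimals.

265.09

Rewriting demand in inverse form: P = 215 - 2Q.
Free-market equilibrium: 215 - 2Q = 29 + 3.5Q gives Q* = 33.8182, P* = 147.3636.
At P = 167, buyers demand (215 - 167)/2 = 24 while sellers would supply more, so the quantity traded is 24 at price 167.
At Q = 24 the demand price is 167 and the supply price is 113. Deadweight loss is the triangle between the curves from 24 to 33.8182: (1/2)(167 - 113)(33.8182 - 24) = 265.0909.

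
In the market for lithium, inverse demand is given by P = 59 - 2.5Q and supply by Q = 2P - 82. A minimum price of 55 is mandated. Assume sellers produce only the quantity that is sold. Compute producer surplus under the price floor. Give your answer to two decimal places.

Rewriting supply in inverse form: P = 41 + 0.5Q.
Without the control, 59 - 2.5Q = 41 + 0.5Q so Q* = 6 and P* = 44.
At the floor price 55, quantity demanded is (59 - 55)/2.5 = 1.6; demand is the short side, so Q = 1.6 trades at P = 55.
The supply price at Q = 1.6 is 41.8. PS is the trapezoid between 55 and supply over [0, 1.6]: (1/2)[(55 - 41) + (55 - 41.8)](1.6) = 21.76.

21.76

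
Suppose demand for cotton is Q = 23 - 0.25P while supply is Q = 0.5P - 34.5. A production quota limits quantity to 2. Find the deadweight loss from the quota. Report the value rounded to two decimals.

Rewriting demand in inverse form: P = 92 - 4Q.
Rewriting supply in inverse form: P = 69 + 2Q.
Unrestricted equilibrium: Q* = (92 - 69)/(4 + 2) = 3.8333.
At Q = 2 the demand price is 92 - 4(2) = 84 and the supply price is 69 + 2(2) = 73.
Deadweight loss is the triangle between the curves from 2 to 3.8333: (1/2)(84 - 73)(3.8333 - 2) = 10.0833.

10.08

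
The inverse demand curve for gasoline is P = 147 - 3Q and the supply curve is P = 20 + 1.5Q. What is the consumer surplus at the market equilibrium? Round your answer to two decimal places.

Equilibrium: 147 - 3Q = 20 + 1.5Q, so Q* = 28.2222 and P* = 62.3333.
Consumer surplus is the triangle under demand above P*: (1/2)(28.2222)(147 - 62.3333) = (1/2)(28.2222)(84.6667) = 1194.7407.

1194.74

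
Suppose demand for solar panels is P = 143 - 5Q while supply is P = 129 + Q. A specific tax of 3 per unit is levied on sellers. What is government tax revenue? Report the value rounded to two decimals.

Without the tax, 143 - 5Q = 129 + Q so Q* = 2.3333 and P* = 131.3333.
With the tax, sellers need 3 more per unit: 143 - 5Q = 129 + Q + 3, so Q_t = 1.8333. Buyers pay P_b = 133.8333; sellers receive P_s = P_b - 3 = 130.8333.
Tax revenue = t x Q_t = 3 x 1.8333 = 5.5.

5.50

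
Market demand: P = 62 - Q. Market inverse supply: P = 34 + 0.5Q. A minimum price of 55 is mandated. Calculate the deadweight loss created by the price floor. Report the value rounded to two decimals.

Without the control, 62 - Q = 34 + 0.5Q so Q* = 18.6667 and P* = 43.3333.
At P = 55, buyers demand (62 - 55)/1 = 7 while sellers would supply more, so the quantity traded is 7 at price 55.
The lost-trades triangle has base Q* - 7 = 11.6667 and height equal to the gap between the curves at Q = 7, which is 55 - 37.5 = 17.5. DWL = (1/2)(11.6667)(17.5) = 102.0833.

102.08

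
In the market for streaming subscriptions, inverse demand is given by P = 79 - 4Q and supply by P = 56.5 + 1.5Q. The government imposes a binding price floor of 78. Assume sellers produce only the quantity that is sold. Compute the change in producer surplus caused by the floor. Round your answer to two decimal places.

-7.22

Free-market equilibrium: 79 - 4Q = 56.5 + 1.5Q gives Q* = 4.0909, P* = 62.6364.
At the floor price 78, quantity demanded is (79 - 78)/4 = 0.25; demand is the short side, so Q = 0.25 trades at P = 78.
PS goes from (1/2)(4.0909)(6.1364) = 12.5517 to 5.3281 (computed as (78 - 56.5)(0.25) - (1/2)(1.5)(0.25)^2), a change of -7.2235.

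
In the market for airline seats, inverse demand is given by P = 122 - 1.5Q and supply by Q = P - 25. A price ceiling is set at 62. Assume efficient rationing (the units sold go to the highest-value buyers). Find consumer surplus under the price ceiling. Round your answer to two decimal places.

1193.25

Rewriting supply in inverse form: P = 25 + Q.
Free-market equilibrium: 122 - 1.5Q = 25 + Q gives Q* = 38.8, P* = 63.8.
At the ceiling price 62, quantity supplied is (62 - 25)/1 = 37; supply is the short side, so Q = 37 trades at P = 62.
The demand price at Q = 37 is 66.5. CS is the trapezoid between demand and 62 over [0, 37]: (1/2)[(122 - 62) + (66.5 - 62)](37) = 1193.25.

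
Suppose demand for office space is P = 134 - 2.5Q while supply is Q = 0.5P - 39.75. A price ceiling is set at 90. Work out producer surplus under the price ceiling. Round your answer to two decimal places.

27.56

Rewriting supply in inverse form: P = 79.5 + 2Q.
Without the control, 134 - 2.5Q = 79.5 + 2Q so Q* = 12.1111 and P* = 103.7222.
At P = 90, sellers supply (90 - 79.5)/2 = 5.25 while buyers want more, so the quantity traded is 5.25 at price 90.
PS is the triangle above supply below 90: (1/2)(5.25)(90 - 79.5) = 27.5625.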